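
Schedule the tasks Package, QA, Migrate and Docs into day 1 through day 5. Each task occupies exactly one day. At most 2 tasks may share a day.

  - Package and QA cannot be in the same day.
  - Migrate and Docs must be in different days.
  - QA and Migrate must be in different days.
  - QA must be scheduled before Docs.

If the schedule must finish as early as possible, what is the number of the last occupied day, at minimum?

The precedence chain requires at least 2 distinct days.
With at most 2 per day and 4 tasks, at least 2 days are needed.
Could 2 days be enough, i.e. nothing placed later than day 2? No: Docs must come after QA (at day 1 or later) → {day 2}; QA must come before Docs (at day 2 or earlier) → {day 1}; Migrate can't share with QA (day 1) → {day 2}; Docs can't share with Migrate (day 2) → nothing is left.
So 2 days is not enough.
3 works (last occupied day: day 3): for example Docs in day 2, Package in day 2, Migrate in day 3, QA in day 1.

3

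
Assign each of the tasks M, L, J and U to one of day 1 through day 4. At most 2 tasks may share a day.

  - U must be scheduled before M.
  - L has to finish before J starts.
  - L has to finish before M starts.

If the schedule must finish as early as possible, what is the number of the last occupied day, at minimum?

The precedence chain requires at least 2 distinct days.
With at most 2 per day and 4 tasks, at least 2 days are needed.
2 works (last occupied day: day 2): for example J in day 2, U in day 1, L in day 1, M in day 2.

day 2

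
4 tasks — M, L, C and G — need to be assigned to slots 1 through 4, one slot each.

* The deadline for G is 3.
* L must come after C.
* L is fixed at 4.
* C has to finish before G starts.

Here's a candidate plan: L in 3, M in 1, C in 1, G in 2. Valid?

C has to finish before G starts — holds.
L must come after C — holds.
L is fixed at 4 — violated.
The deadline for G is 3 — holds.

No. L is fixed at 4 is not satisfied.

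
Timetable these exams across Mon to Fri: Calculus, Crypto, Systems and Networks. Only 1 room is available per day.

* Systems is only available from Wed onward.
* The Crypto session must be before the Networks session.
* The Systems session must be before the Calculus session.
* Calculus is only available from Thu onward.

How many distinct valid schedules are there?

9

Splitting on Calculus: it can be Thu (3), Fri (6). Listing each branch's schedules as (Crypto, Systems, Networks):
Calculus=Thu: (Mon,Wed,Tue) (Mon,Wed,Fri) (Tue,Wed,Fri) — 3.
Calculus=Fri: (Mon,Wed,Tue) (Mon,Wed,Thu) (Mon,Thu,Tue) (Mon,Thu,Wed) (Tue,Wed,Thu) (Tue,Thu,Wed) — 6.
Summing: 3 + 6 = 9.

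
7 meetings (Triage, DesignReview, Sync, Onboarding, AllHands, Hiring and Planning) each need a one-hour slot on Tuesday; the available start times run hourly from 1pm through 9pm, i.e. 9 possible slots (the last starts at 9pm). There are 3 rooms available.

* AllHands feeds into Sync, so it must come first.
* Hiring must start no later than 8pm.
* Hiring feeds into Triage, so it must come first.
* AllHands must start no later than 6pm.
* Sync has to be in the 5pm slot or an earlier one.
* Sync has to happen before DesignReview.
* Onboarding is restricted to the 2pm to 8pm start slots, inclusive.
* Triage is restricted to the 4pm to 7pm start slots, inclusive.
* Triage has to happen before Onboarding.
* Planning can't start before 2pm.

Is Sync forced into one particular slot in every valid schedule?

Sync can be 2pm (e.g. Triage -> 4pm, Planning -> 2pm, Sync -> 2pm, AllHands -> 1pm, DesignReview -> 3pm, Onboarding -> 5pm, Hiring -> 1pm) or 3pm (e.g. AllHands=1pm; Onboarding=5pm; Planning=2pm; Hiring=1pm; Sync=3pm; Triage=4pm; DesignReview=4pm).

No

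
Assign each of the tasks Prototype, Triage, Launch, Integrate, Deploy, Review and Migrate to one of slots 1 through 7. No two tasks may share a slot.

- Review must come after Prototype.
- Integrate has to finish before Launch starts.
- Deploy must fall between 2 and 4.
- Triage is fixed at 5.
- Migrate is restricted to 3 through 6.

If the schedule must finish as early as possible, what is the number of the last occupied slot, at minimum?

slot 7

The precedence chain requires at least 2 distinct slots.
With at most 1 per slot and 7 tasks, at least 7 slots are needed.
Triage can't be placed before 5, so the schedule must run through at least slot 5.
7 works (last occupied slot: 7): for example Review -> 7; Prototype -> 1; Deploy -> 2; Migrate -> 3; Launch -> 6; Triage -> 5; Integrate -> 4.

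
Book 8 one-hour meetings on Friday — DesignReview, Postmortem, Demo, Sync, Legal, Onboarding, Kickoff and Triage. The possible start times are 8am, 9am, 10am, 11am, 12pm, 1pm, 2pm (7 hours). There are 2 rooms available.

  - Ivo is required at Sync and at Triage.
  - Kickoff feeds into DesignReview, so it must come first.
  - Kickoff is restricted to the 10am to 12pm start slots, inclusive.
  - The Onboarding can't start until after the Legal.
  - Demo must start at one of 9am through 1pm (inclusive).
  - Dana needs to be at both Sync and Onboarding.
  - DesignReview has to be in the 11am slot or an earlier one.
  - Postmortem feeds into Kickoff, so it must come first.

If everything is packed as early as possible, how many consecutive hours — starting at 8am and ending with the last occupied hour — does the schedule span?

4 hours

The precedence chain requires at least 3 distinct hours.
With at most 2 per hour and 8 meetings, at least 4 hours are needed.
Propagating the time windows through the other constraints, DesignReview can't land before 11am — that is hour 4 counting from 8am — so the schedule must run through at least 4 hours.
4 works (last occupied hour: 11am): for example Onboarding=9am, Legal=8am, Kickoff=10am, DesignReview=11am, Sync=10am, Postmortem=8am, Demo=9am, Triage=11am.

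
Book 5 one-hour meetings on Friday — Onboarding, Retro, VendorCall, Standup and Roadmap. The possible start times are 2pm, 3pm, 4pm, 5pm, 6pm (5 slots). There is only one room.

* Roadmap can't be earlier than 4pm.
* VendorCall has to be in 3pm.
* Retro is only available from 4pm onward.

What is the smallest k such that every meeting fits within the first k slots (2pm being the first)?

With at most 1 per slot and 5 meetings, at least 5 slots are needed.
Retro can't be placed before 4pm — that is slot 3 counting from 2pm — so the schedule must run through at least 3 slots.
5 works (last occupied slot: 6pm): for example Roadmap -> 5pm, Onboarding -> 2pm, VendorCall -> 3pm, Retro -> 4pm, Standup -> 6pm.

5 slots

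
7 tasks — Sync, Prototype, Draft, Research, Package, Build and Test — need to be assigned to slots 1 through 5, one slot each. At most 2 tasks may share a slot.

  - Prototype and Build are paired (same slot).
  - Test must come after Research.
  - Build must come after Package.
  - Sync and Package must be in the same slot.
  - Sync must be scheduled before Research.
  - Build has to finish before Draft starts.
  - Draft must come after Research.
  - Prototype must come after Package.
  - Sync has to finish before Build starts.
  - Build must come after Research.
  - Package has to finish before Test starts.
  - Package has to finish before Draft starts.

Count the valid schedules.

Splitting on Sync: it can be 1 (7), 2 (1). Listing each branch's schedules as (Prototype, Draft, Research, Package, Build, Test):
Sync=1: (3,4,2,1,3,4) (3,4,2,1,3,5) (3,5,2,1,3,4) (3,5,2,1,3,5) (4,5,2,1,4,3) (4,5,2,1,4,5) (4,5,3,1,4,5) — 7.
Sync=2: (4,5,3,2,4,5) — 1.
Summing: 7 + 1 = 8.

8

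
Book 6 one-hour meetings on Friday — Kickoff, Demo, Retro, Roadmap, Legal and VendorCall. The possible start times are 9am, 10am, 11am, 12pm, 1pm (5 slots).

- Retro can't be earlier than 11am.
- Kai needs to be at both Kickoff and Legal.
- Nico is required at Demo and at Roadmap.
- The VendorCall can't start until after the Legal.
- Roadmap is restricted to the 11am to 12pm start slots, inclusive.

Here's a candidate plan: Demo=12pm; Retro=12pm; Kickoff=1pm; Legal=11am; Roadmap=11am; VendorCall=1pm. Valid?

Yes, all constraints hold

Roadmap is restricted to the 11am to 12pm start slots, inclusive — holds.
The VendorCall can't start until after the Legal — holds.
Retro can't be earlier than 11am — holds.
Nico is required at Demo and at Roadmap — holds.
Kai needs to be at both Kickoff and Legal — holds.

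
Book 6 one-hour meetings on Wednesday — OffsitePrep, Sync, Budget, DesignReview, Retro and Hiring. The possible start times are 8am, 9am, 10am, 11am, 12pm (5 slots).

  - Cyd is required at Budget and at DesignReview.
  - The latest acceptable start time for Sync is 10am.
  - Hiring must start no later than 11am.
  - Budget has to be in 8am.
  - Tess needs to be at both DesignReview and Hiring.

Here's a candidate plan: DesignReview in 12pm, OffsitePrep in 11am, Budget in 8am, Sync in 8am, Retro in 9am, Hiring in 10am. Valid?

Yes

Budget has to be in 8am — holds.
Cyd is required at Budget and at DesignReview — holds.
Hiring must start no later than 11am — holds.
The latest acceptable start time for Sync is 10am — holds.
Tess needs to be at both DesignReview and Hiring — holds.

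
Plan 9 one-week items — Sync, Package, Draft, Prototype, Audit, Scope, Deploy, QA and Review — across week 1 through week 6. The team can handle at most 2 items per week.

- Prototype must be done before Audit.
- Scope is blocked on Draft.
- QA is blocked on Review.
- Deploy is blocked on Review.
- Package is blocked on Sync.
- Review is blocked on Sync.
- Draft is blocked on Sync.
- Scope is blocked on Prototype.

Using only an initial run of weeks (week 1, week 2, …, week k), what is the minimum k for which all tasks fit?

The precedence chain requires at least 3 distinct weeks.
With at most 2 per week and 9 tasks, at least 5 weeks are needed.
5 works (last occupied week: week 5): for example QA in week 5; Prototype in week 1; Scope in week 3; Deploy in week 4; Audit in week 4; Package in week 3; Review in week 2; Draft in week 2; Sync in week 1.

5 weeks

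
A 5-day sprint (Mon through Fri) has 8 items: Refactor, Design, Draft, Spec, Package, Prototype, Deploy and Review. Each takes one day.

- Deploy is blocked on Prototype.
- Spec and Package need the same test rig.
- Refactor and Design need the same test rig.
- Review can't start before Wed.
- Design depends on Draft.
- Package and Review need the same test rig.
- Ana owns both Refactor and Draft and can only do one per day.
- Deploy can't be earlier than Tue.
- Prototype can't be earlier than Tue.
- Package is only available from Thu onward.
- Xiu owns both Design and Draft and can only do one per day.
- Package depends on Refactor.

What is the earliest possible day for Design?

Precedence pushes Design to at least Tue.
Design at Tue is achievable: Review -> Wed, Spec -> Mon, Deploy -> Wed, Package -> Thu, Prototype -> Tue, Draft -> Mon, Refactor -> Wed, Design -> Tue.

Tue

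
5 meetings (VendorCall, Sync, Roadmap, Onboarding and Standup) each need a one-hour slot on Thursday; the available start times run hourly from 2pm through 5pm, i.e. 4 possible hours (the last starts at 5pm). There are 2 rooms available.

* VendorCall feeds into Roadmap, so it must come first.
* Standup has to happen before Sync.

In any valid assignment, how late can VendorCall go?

4pm

Downstream work caps VendorCall at 4pm.
VendorCall at 4pm is achievable: Onboarding in 2pm; Standup in 2pm; Roadmap in 5pm; Sync in 3pm; VendorCall in 4pm.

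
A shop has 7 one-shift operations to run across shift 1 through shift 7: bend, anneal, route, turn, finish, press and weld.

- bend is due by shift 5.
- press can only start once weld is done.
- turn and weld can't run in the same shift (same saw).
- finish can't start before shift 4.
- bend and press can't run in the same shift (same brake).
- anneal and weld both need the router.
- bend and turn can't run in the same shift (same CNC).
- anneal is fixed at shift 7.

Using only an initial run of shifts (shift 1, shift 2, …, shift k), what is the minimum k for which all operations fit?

The precedence chain requires at least 2 distinct shifts.
anneal can't be placed before shift 7, so the schedule must run through at least shift 7.
7 works (last occupied shift: shift 7): for example bend -> shift 1; weld -> shift 1; press -> shift 2; route -> shift 1; finish -> shift 4; turn -> shift 2; anneal -> shift 7.

7 shifts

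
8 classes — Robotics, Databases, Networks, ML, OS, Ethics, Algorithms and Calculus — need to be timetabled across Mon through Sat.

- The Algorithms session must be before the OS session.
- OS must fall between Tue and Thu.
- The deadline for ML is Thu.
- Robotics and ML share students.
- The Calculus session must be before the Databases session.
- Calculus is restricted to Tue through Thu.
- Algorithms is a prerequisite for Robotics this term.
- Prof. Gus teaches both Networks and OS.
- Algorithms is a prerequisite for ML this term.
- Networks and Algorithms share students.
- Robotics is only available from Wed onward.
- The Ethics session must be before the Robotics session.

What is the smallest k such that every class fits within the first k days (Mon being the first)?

The precedence chain requires at least 2 distinct days.
Robotics can't be placed before Wed — that is day 3 counting from Mon — so the schedule must run through at least 3 days.
3 works (last occupied day: Wed): for example ML -> Tue, OS -> Tue, Databases -> Wed, Calculus -> Tue, Algorithms -> Mon, Ethics -> Mon, Robotics -> Wed, Networks -> Wed.

3 days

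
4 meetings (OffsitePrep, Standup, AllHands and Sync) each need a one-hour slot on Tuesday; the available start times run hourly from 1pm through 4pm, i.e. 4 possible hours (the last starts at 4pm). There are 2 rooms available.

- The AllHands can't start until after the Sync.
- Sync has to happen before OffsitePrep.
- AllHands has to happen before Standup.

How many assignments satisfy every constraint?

Splitting on OffsitePrep: it can be 2pm (3), 3pm (4), 4pm (4). Listing each branch's schedules as (Standup, AllHands, Sync):
OffsitePrep=2pm: (3pm,2pm,1pm) (4pm,2pm,1pm) (4pm,3pm,1pm) — 3.
OffsitePrep=3pm: (3pm,2pm,1pm) (4pm,2pm,1pm) (4pm,3pm,1pm) (4pm,3pm,2pm) — 4.
OffsitePrep=4pm: (3pm,2pm,1pm) (4pm,2pm,1pm) (4pm,3pm,1pm) (4pm,3pm,2pm) — 4.
Summing: 3 + 4 + 4 = 11.

11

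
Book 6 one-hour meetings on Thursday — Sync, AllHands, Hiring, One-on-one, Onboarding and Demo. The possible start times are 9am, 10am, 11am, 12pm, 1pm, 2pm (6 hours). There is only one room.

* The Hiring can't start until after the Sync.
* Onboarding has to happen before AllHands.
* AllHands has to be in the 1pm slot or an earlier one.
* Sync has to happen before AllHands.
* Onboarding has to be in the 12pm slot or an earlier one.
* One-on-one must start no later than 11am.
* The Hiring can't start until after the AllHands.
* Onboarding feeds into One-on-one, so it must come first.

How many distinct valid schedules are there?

12

Splitting on Sync: it can be 9am (3), 10am (3), 11am (3), 12pm (3). Listing each branch's schedules as (AllHands, Hiring, One-on-one, Onboarding, Demo):
Sync=9am: (12pm,1pm,11am,10am,2pm) (12pm,2pm,11am,10am,1pm) (1pm,2pm,11am,10am,12pm) — 3.
Sync=10am: (12pm,1pm,11am,9am,2pm) (12pm,2pm,11am,9am,1pm) (1pm,2pm,11am,9am,12pm) — 3.
Sync=11am: (12pm,1pm,10am,9am,2pm) (12pm,2pm,10am,9am,1pm) (1pm,2pm,10am,9am,12pm) — 3.
Sync=12pm: (1pm,2pm,10am,9am,11am) (1pm,2pm,11am,9am,10am) (1pm,2pm,11am,10am,9am) — 3.
Summing: 3 + 3 + 3 + 3 = 12.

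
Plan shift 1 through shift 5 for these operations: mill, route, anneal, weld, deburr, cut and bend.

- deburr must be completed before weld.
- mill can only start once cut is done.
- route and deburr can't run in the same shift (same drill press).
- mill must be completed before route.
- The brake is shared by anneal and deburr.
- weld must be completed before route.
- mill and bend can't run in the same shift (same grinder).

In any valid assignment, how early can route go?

Precedence pushes route to at least shift 3.
route at shift 3 is achievable: route in shift 3; weld in shift 2; anneal in shift 2; bend in shift 1; deburr in shift 1; mill in shift 2; cut in shift 1.

shift 3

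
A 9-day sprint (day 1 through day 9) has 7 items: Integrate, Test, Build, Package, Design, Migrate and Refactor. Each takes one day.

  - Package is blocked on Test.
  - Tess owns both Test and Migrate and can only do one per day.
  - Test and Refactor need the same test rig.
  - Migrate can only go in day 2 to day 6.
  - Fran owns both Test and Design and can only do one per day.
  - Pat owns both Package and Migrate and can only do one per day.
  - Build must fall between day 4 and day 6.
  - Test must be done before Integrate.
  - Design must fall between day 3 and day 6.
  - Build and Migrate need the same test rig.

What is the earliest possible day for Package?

day 2

Precedence pushes Package to at least day 2.
Package at day 2 is achievable: Package=day 2, Migrate=day 3, Test=day 1, Integrate=day 2, Build=day 4, Design=day 3, Refactor=day 2.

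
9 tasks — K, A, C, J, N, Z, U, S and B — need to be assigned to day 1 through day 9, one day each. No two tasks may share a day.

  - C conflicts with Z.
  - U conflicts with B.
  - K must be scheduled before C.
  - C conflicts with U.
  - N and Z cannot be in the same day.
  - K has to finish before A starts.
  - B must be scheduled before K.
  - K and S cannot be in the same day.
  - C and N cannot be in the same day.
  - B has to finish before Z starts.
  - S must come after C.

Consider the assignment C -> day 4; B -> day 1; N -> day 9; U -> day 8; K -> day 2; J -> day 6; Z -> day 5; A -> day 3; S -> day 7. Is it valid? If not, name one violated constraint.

Yes

K has to finish before A starts — holds.
B has to finish before Z starts — holds.
No two tasks may share a day — holds.
N and Z cannot be in the same day — holds.
B must be scheduled before K — holds.
S must come after C — holds.
C conflicts with U — holds.
C conflicts with Z — holds.
U conflicts with B — holds.
K must be scheduled before C — holds.
C and N cannot be in the same day — holds.
K and S cannot be in the same day — holds.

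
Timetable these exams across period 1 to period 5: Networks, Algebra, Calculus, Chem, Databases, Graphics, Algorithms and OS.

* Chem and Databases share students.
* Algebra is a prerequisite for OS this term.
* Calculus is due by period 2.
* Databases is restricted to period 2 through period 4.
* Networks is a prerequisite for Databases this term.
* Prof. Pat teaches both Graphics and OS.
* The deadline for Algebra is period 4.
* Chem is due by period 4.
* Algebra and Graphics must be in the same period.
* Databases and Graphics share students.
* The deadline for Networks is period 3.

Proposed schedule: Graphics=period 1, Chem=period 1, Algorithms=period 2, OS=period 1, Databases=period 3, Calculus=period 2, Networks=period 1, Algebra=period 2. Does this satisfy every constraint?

The deadline for Networks is period 3 — holds.
Databases and Graphics share students — holds.
Chem is due by period 4 — holds.
Prof. Pat teaches both Graphics and OS — violated.
Chem and Databases share students — holds.
Calculus is due by period 2 — holds.
Algebra and Graphics must be in the same period — violated.
Networks is a prerequisite for Databases this term — holds.
Databases is restricted to period 2 through period 4 — holds.
The deadline for Algebra is period 4 — holds.
Algebra is a prerequisite for OS this term — violated.

Invalid. Algebra is a prerequisite for OS this term.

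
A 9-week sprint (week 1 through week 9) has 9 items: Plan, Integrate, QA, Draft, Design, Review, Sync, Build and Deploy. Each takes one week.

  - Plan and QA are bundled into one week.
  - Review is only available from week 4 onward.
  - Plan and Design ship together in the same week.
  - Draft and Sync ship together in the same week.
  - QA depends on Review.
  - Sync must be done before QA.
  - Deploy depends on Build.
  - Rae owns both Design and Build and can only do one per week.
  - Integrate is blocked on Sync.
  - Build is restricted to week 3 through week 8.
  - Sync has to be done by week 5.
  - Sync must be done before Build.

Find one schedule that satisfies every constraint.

Sync -> week 1; Plan -> week 5; Draft -> week 1; Integrate -> week 2; QA -> week 5; Build -> week 3; Design -> week 5; Deploy -> week 4; Review -> week 4

Checking: Build(week 3) before Deploy(week 4); Review(week 4) before QA(week 5); Sync(week 1) before QA(week 5); Sync(week 1) before Build(week 3); Sync(week 1) before Integrate(week 2); Design(week 5) != Build(week 3); Plan = QA = week 5; Draft = Sync = week 1; Plan = Design = week 5; Build=week 3 in [week 3,week 8]; Review=week 4 in [week 4,week 9]; Sync=week 1 in [week 1,week 5].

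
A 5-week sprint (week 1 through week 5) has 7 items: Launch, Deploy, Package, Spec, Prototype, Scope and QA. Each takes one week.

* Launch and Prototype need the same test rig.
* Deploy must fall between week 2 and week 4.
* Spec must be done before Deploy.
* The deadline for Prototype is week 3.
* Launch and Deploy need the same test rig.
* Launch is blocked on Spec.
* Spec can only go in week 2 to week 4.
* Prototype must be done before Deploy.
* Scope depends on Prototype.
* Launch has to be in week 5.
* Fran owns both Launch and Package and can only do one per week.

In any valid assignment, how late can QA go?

QA at week 5 is achievable: Spec -> week 2; QA -> week 5; Scope -> week 2; Prototype -> week 1; Deploy -> week 3; Package -> week 1; Launch -> week 5.

week 5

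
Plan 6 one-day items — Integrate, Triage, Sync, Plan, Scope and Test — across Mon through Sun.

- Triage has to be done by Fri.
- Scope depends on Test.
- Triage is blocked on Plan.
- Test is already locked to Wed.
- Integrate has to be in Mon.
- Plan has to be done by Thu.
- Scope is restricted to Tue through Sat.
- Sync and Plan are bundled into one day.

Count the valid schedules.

Splitting on Triage: it can be Tue (3), Wed (6), Thu (9), Fri (12). Listing each branch's schedules as (Integrate, Sync, Plan, Scope, Test):
Triage=Tue: (Mon,Mon,Mon,Thu,Wed) (Mon,Mon,Mon,Fri,Wed) (Mon,Mon,Mon,Sat,Wed) — 3.
Triage=Wed: (Mon,Mon,Mon,Thu,Wed) (Mon,Mon,Mon,Fri,Wed) (Mon,Mon,Mon,Sat,Wed) (Mon,Tue,Tue,Thu,Wed) (Mon,Tue,Tue,Fri,Wed) (Mon,Tue,Tue,Sat,Wed) — 6.
Triage=Thu: (Mon,Mon,Mon,Thu,Wed) (Mon,Mon,Mon,Fri,Wed) (Mon,Mon,Mon,Sat,Wed) (Mon,Tue,Tue,Thu,Wed) (Mon,Tue,Tue,Fri,Wed) (Mon,Tue,Tue,Sat,Wed) (Mon,Wed,Wed,Thu,Wed) (Mon,Wed,Wed,Fri,Wed) (Mon,Wed,Wed,Sat,Wed) — 9.
Triage=Fri: (Mon,Mon,Mon,Thu,Wed) (Mon,Mon,Mon,Fri,Wed) (Mon,Mon,Mon,Sat,Wed) (Mon,Tue,Tue,Thu,Wed) (Mon,Tue,Tue,Fri,Wed) (Mon,Tue,Tue,Sat,Wed) (Mon,Wed,Wed,Thu,Wed) (Mon,Wed,Wed,Fri,Wed) (Mon,Wed,Wed,Sat,Wed) (Mon,Thu,Thu,Thu,Wed) (Mon,Thu,Thu,Fri,Wed) (Mon,Thu,Thu,Sat,Wed) — 12.
Summing: 3 + 6 + 9 + 12 = 30.

30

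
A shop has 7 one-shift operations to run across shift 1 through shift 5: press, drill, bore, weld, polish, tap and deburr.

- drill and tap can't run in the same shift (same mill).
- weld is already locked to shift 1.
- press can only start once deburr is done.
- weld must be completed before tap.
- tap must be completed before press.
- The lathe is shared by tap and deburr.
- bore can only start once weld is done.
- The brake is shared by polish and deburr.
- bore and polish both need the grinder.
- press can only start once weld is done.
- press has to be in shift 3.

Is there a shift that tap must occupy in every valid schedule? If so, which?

weld is fixed at shift 1 and must come before tap, so tap is at least shift 2.
press is fixed at shift 3 and must come after tap, so tap is at most shift 2.
So tap must be shift 2.

shift 2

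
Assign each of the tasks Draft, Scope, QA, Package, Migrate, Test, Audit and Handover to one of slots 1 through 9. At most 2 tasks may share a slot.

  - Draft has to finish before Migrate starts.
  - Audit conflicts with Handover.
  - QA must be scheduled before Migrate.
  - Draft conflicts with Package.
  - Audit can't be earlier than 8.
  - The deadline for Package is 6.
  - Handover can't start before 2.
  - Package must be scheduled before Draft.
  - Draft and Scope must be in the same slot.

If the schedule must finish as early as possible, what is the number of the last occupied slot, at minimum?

8

The precedence chain requires at least 3 distinct slots.
With at most 2 per slot and 8 tasks, at least 4 slots are needed.
Audit can't be placed before 8, so the schedule must run through at least slot 8.
8 works (last occupied slot: 8): for example Draft=3; Handover=2; Scope=3; QA=1; Package=1; Audit=8; Test=2; Migrate=4.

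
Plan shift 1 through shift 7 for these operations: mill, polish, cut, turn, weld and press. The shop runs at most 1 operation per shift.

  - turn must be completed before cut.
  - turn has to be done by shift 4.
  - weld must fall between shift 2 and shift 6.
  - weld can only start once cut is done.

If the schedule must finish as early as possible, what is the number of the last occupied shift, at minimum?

The precedence chain requires at least 3 distinct shifts.
With at most 1 per shift and 6 operations, at least 6 shifts are needed.
6 works (last occupied shift: shift 6): for example turn -> shift 1; mill -> shift 4; cut -> shift 2; weld -> shift 3; polish -> shift 5; press -> shift 6.

6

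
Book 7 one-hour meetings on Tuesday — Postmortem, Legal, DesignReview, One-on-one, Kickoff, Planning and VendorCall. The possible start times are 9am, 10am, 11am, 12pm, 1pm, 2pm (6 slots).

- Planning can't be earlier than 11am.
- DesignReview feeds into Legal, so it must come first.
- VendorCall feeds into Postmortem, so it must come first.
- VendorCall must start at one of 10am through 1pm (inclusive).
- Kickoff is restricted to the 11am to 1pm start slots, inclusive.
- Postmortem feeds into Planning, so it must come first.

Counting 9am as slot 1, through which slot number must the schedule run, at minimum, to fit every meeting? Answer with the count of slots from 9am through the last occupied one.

4 slots

The precedence chain requires at least 3 distinct slots.
Propagating the time windows through the other constraints, Planning can't land before 12pm — that is slot 4 counting from 9am — so the schedule must run through at least 4 slots.
4 works (last occupied slot: 12pm): for example Kickoff in 11am; Planning in 12pm; Legal in 10am; Postmortem in 11am; One-on-one in 9am; DesignReview in 9am; VendorCall in 10am.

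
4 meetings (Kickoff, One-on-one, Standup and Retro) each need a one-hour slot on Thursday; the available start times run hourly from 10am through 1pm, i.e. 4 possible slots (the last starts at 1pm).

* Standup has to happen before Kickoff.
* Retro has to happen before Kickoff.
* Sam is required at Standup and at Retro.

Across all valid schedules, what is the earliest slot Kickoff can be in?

Precedence pushes Kickoff to at least 11am.
Kickoff at 12pm is achievable: Kickoff -> 12pm; Standup -> 10am; Retro -> 11am; One-on-one -> 10am.
Nothing earlier works — the conflict constraints rule out every slot before 12pm.

12pm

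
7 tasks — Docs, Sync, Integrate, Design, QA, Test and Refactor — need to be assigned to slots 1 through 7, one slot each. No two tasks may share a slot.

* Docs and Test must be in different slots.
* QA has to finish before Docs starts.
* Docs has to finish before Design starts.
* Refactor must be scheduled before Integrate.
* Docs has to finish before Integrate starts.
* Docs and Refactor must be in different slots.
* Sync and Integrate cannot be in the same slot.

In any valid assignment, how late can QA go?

Downstream work caps QA at 5.
QA at 4 is achievable: QA in 4; Docs in 5; Test in 3; Sync in 2; Design in 7; Integrate in 6; Refactor in 1.
Nothing later works — the conflict and capacity constraints rule out every slot after 4.

4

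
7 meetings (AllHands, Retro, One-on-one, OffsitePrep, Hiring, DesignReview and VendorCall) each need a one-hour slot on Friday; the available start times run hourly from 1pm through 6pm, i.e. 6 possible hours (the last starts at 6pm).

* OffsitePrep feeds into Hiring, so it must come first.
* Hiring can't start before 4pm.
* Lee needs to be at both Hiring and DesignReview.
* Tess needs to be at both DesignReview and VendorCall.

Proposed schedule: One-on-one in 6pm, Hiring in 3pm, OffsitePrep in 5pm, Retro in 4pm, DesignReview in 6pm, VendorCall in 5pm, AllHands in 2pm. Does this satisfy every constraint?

No — it violates: OffsitePrep feeds into Hiring, so it must come first

OffsitePrep feeds into Hiring, so it must come first — violated.
Tess needs to be at both DesignReview and VendorCall — holds.
Hiring can't start before 4pm — violated.
Lee needs to be at both Hiring and DesignReview — holds.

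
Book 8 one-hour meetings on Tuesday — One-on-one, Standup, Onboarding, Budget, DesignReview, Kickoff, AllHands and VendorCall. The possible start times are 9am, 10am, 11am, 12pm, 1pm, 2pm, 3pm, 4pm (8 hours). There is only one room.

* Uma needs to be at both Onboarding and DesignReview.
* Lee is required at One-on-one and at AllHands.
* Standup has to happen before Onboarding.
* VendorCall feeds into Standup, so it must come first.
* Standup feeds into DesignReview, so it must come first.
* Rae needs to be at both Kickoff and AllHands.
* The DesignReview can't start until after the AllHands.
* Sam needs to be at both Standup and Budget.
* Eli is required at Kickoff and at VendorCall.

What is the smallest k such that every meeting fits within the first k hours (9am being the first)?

The precedence chain requires at least 3 distinct hours.
With at most 1 per hour and 8 meetings, at least 8 hours are needed.
8 works (last occupied hour: 4pm): for example Budget -> 3pm, Standup -> 10am, VendorCall -> 9am, One-on-one -> 2pm, Kickoff -> 4pm, DesignReview -> 12pm, AllHands -> 11am, Onboarding -> 1pm.

8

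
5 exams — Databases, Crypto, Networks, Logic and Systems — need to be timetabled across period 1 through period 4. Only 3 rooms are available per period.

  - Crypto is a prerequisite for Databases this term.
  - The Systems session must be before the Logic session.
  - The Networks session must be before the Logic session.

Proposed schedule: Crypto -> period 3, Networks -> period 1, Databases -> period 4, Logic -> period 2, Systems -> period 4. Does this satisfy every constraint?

Invalid. The Systems session must be before the Logic session.

The Networks session must be before the Logic session — holds.
Only 3 rooms are available per period — holds.
Crypto is a prerequisite for Databases this term — holds.
The Systems session must be before the Logic session — violated.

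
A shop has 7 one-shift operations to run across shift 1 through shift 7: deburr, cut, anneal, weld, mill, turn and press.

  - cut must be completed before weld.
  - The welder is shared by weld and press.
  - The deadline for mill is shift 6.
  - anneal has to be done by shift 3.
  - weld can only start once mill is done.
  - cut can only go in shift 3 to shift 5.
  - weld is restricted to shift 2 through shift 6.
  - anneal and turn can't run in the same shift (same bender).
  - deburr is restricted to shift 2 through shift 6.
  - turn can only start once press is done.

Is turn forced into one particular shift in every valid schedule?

No

turn can be shift 2 (e.g. deburr=shift 2, weld=shift 4, mill=shift 1, cut=shift 3, turn=shift 2, press=shift 1, anneal=shift 1) or shift 3 (e.g. weld in shift 4, turn in shift 3, press in shift 1, deburr in shift 2, anneal in shift 1, mill in shift 1, cut in shift 3).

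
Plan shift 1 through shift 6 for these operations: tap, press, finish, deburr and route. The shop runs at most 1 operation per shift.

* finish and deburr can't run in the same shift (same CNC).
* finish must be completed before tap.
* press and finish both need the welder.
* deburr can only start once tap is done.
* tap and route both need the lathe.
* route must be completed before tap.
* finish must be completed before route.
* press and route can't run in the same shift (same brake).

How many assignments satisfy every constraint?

Splitting on tap: it can be shift 3 (6), shift 4 (12), shift 5 (12). Listing each branch's schedules as (press, finish, deburr, route) by shift number:
tap=shift 3: (4,1,5,2) (4,1,6,2) (5,1,4,2) (5,1,6,2) (6,1,4,2) (6,1,5,2) — 6.
tap=shift 4: (1,2,5,3) (1,2,6,3) (2,1,5,3) (2,1,6,3) (3,1,5,2) (3,1,6,2) (5,1,6,2) (5,1,6,3) (5,2,6,3) (6,1,5,2) (6,1,5,3) (6,2,5,3) — 12.
tap=shift 5: (1,2,6,3) (1,2,6,4) (1,3,6,4) (2,1,6,3) (2,1,6,4) (2,3,6,4) (3,1,6,2) (3,1,6,4) (3,2,6,4) (4,1,6,2) (4,1,6,3) (4,2,6,3) — 12.
Summing: 6 + 12 + 12 = 30.

30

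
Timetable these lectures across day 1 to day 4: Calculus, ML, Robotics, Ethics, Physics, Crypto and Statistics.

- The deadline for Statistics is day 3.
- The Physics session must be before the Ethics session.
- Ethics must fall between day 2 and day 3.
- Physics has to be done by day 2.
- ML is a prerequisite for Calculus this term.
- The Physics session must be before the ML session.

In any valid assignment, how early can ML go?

Precedence pushes ML to at least day 2; downstream work caps ML at day 3.
ML at day 2 is achievable: Ethics -> day 2, Robotics -> day 1, ML -> day 2, Crypto -> day 1, Statistics -> day 1, Calculus -> day 3, Physics -> day 1.

day 2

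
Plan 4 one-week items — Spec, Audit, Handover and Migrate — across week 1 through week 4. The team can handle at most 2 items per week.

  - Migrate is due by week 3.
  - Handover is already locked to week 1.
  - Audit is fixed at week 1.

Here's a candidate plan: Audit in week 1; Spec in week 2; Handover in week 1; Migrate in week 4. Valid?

Audit is fixed at week 1 — holds.
The team can handle at most 2 items per week — holds.
Handover is already locked to week 1 — holds.
Migrate is due by week 3 — violated.

Invalid. Migrate is due by week 3.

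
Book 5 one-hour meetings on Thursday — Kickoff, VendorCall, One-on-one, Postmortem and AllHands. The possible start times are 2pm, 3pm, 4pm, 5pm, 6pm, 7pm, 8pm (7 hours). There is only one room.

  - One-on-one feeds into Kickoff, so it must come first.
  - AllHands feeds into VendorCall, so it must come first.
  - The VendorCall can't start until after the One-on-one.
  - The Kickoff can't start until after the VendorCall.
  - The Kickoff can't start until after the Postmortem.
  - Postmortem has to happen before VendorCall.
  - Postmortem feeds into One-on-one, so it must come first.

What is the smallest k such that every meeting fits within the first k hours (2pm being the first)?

The precedence chain requires at least 4 distinct hours.
With at most 1 per hour and 5 meetings, at least 5 hours are needed.
5 works (last occupied hour: 6pm): for example Postmortem in 2pm; Kickoff in 6pm; VendorCall in 5pm; One-on-one in 3pm; AllHands in 4pm.

5 hours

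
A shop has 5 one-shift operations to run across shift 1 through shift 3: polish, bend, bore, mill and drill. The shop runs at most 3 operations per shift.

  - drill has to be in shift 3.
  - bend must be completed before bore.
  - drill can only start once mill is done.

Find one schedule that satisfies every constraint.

bore -> shift 2; bend -> shift 1; drill -> shift 3; mill -> shift 1; polish -> shift 1

Checking: bend(shift 1) before bore(shift 2); mill(shift 1) before drill(shift 3); drill=shift 3 in [shift 3,shift 3]; max 3 per shift (cap 3).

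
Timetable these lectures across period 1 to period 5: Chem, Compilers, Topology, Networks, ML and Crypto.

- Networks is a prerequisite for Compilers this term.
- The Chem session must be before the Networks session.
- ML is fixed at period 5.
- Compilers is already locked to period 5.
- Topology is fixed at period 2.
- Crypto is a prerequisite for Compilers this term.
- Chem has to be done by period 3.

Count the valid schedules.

Splitting on Chem: it can be period 1 (12), period 2 (8), period 3 (4). Listing each branch's schedules as (Compilers, Topology, Networks, ML, Crypto) by period number:
Chem=period 1: (5,2,2,5,1) (5,2,2,5,2) (5,2,2,5,3) (5,2,2,5,4) (5,2,3,5,1) (5,2,3,5,2) (5,2,3,5,3) (5,2,3,5,4) (5,2,4,5,1) (5,2,4,5,2) (5,2,4,5,3) (5,2,4,5,4) — 12.
Chem=period 2: (5,2,3,5,1) (5,2,3,5,2) (5,2,3,5,3) (5,2,3,5,4) (5,2,4,5,1) (5,2,4,5,2) (5,2,4,5,3) (5,2,4,5,4) — 8.
Chem=period 3: (5,2,4,5,1) (5,2,4,5,2) (5,2,4,5,3) (5,2,4,5,4) — 4.
Summing: 12 + 8 + 4 = 24.

24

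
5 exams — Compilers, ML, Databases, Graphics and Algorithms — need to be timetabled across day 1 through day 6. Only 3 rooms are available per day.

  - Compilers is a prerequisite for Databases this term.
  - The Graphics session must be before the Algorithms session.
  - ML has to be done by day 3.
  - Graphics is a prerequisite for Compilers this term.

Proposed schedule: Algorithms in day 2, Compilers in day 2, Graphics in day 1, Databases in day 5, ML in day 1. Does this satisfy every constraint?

The Graphics session must be before the Algorithms session — holds.
Graphics is a prerequisite for Compilers this term — holds.
Only 3 rooms are available per day — holds.
ML has to be done by day 3 — holds.
Compilers is a prerequisite for Databases this term — holds.

Valid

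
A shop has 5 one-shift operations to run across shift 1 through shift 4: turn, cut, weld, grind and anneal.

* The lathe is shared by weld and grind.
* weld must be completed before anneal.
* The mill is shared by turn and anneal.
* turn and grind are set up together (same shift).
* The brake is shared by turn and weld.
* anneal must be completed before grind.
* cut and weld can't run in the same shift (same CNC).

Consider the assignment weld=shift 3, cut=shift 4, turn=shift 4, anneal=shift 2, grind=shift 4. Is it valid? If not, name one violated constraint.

No. weld must be completed before anneal is not satisfied.

anneal must be completed before grind — holds.
cut and weld can't run in the same shift (same CNC) — holds.
weld must be completed before anneal — violated.
The mill is shared by turn and anneal — holds.
turn and grind are set up together (same shift) — holds.
The brake is shared by turn and weld — holds.
The lathe is shared by weld and grind — holds.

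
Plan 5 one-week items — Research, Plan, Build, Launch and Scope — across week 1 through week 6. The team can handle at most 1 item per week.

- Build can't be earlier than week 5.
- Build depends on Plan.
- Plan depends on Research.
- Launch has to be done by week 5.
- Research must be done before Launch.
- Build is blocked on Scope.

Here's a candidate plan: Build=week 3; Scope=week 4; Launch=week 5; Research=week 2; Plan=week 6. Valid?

No. Build depends on Plan is not satisfied.

Launch has to be done by week 5 — holds.
Plan depends on Research — holds.
Research must be done before Launch — holds.
Build is blocked on Scope — violated.
Build depends on Plan — violated.
The team can handle at most 1 item per week — holds.
Build can't be earlier than week 5 — violated.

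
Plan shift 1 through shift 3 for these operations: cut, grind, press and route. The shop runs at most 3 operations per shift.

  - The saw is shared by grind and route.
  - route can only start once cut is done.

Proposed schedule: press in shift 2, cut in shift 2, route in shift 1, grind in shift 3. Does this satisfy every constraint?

The saw is shared by grind and route — holds.
The shop runs at most 3 operations per shift — holds.
route can only start once cut is done — violated.

No — it violates: route can only start once cut is done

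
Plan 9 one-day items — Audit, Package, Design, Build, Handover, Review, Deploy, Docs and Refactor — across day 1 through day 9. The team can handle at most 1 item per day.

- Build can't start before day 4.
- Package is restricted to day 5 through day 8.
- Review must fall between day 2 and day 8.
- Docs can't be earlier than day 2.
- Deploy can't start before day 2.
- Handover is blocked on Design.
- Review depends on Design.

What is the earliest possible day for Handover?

day 2

Precedence pushes Handover to at least day 2.
Handover at day 2 is achievable: Handover=day 2; Refactor=day 9; Audit=day 8; Review=day 3; Package=day 5; Deploy=day 6; Design=day 1; Docs=day 7; Build=day 4.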